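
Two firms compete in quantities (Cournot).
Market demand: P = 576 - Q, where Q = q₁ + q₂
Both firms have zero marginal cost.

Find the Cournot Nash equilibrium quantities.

q₁* = q₂* = 192.0; P* = 192.0

Work:
Profit: π_i = P·q_i = (a - q_i - q_j)·q_i
FOC: ∂π_i/∂q_i = a - 2q_i - q_j = 0
Reaction function: q_i = (576 - q_j)/2
Symmetry: q* = 576/3 = 192.0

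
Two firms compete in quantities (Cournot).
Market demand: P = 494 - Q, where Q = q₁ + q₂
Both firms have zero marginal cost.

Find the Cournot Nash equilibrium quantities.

q₁* = q₂* = 164.67; P* = 164.67

Work:
Profit: π_i = P·q_i = (a - q_i - q_j)·q_i
FOC: ∂π_i/∂q_i = a - 2q_i - q_j = 0
Reaction function: q_i = (494 - q_j)/2
Symmetry: q* = 494/3 = 164.67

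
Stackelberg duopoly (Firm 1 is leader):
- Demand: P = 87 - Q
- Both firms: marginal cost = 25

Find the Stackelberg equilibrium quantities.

q₁* (leader) = 31.0, q₂* (follower) = 15.5

Work:
Follower's reaction: q₂ = (a - c - q₁)/2
Leader substitutes: π₁ = q₁·(a - q₁ - (a-c-q₁)/2 - c)
FOC: q₁* = (87 - 25)/2 = 31.00
Then: q₂* = (87 - 25 - 31.0)/2 = 15.50
Leader has first-mover advantage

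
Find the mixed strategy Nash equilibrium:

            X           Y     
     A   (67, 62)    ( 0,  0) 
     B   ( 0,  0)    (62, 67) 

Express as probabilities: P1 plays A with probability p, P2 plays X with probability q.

p = 0.5194, q = 0.4806

Work:
Find probabilities that make opponent indifferent:
P2 chooses q to make P1 indifferent between A and B
P1 chooses p to make P2 indifferent between X and Y
Mixed NE: P1 plays (A: 0.5194, B: 0.4806), P2 plays (X: 0.4806, Y: 0.5194)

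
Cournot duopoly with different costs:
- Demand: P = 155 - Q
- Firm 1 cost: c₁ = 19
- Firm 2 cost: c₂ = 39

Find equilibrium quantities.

q₁* = 52.0, q₂* = 32.0

Work:
Reaction: q₁ = (155 - 19 - q₂)/2
Reaction: q₂ = (155 - 39 - q₁)/2
Solve simultaneously:
q₁* = (155 - 2×19 + 39)/3 = 52.0
q₂* = (155 - 2×39 + 19)/3 = 32.0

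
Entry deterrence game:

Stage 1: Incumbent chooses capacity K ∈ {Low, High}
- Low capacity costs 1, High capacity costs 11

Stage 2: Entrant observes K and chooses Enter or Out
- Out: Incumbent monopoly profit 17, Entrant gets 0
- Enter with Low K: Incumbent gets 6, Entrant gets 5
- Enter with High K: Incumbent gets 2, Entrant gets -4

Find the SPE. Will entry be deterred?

SPE: (High, Enter|Low, Out|High); Entry deterred. Incumbent net profit = 6

Work:
After Low K: Entrant enters (5 > 0)
After High K: Entrant stays out (-4 < 0)
Incumbent: Low → 6−1=5, High → 17−11=6
Incumbent chooses High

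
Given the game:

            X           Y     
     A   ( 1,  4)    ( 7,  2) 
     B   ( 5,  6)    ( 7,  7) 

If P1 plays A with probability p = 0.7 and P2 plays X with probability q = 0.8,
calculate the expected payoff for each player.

E[P1] = 3.16, E[P2] = 4.38

Work:
E[P1] = p·q·π₁(A,X) + p·(1-q)·π₁(A,Y) + (1-p)·q·π₁(B,X) + (1-p)·(1-q)·π₁(B,Y)
= 0.7·0.8·1 + 0.7·0.2·7 + 0.3·0.8·5 + 0.3·0.2·7
= 3.16

E[P2] = 4.38 (similar calculation)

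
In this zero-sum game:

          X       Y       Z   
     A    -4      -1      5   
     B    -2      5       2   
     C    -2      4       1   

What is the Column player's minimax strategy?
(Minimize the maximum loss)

Column should play X, value = -2

Work:
Column player minimizes Row's maximum payoff:
Column X: max payoff to Row = -2
Column Y: max payoff to Row = 5
Column Z: max payoff to Row = 5
Minimum is -2, achieved by column X.
Minimax strategy: X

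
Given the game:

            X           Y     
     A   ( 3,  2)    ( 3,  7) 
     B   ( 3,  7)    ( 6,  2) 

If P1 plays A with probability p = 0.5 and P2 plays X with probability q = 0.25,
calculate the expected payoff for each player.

E[P1] = 4.125, E[P2] = 4.5

Work:
E[P1] = p·q·π₁(A,X) + p·(1-q)·π₁(A,Y) + (1-p)·q·π₁(B,X) + (1-p)·(1-q)·π₁(B,Y)
= 0.5·0.25·3 + 0.5·0.75·3 + 0.5·0.25·3 + 0.5·0.75·6
= 4.125

E[P2] = 4.5 (similar calculation)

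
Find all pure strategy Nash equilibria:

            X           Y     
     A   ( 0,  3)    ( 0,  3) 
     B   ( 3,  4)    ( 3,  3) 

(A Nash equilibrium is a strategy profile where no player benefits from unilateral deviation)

Nash equilibrium: (B, X)

Work:
Best responses:
  P1 vs X: payoffs [0, 3] → best response B (payoff 3)
  P1 vs Y: payoffs [0, 3] → best response B (payoff 3)
  P2 vs A: payoffs [3, 3] → best response X/Y (payoff 3)
  P2 vs B: payoffs [4, 3] → best response X (payoff 4)
Mutual best responses: (B,X) → Nash equilibria.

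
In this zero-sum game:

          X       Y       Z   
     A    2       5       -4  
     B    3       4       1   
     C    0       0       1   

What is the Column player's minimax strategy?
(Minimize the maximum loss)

Column should play Z, value = 1

Work:
Column player minimizes Row's maximum payoff:
Column X: max payoff to Row = 3
Column Y: max payoff to Row = 5
Column Z: max payoff to Row = 1
Minimum is 1, achieved by column Z.
Minimax strategy: Z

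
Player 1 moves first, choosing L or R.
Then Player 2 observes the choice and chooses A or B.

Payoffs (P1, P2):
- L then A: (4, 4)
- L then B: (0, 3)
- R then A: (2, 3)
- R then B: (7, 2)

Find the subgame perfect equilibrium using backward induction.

P1 plays L, P2 plays A after L and A after R; Payoff (4, 4)

Work:
Backward induction:
After L: P2 chooses A → P1 gets 4
After R: P2 chooses A → P1 gets 2
P1 chooses L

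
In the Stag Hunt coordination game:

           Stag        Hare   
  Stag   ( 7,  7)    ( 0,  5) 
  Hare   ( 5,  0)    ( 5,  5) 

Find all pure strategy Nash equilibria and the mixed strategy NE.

Pure NE: (Stag, Stag) and (Hare, Hare); Mixed NE: p = 0.7143, q = 0.7143

Work:
Check pure NE:
(Stag, Stag): (7, 7) - no unilateral deviation beneficial
(Hare, Hare): (5, 5) - no unilateral deviation beneficial
Mixed NE: P1 plays Stag with p = 0.7143, P2 plays Stag with q = 0.7143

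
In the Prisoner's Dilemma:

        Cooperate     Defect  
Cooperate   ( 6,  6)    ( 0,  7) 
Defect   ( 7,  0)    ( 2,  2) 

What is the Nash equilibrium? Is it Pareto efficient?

(Defect, Defect) is NE; not Pareto efficient

Work:
Defect dominates Cooperate for both players:
If P2 cooperates: Defect (7) > Cooperate (6)
If P2 defects: Defect (2) > Cooperate (0)
NE: (Defect, Defect) with payoff (2, 2)
But (Cooperate, Cooperate) = (6, 6) Pareto dominates (2, 2)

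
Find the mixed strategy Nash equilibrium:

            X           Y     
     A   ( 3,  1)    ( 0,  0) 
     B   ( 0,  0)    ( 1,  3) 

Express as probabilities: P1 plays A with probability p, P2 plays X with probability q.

p = 0.75, q = 0.25

Work:
Find probabilities that make opponent indifferent:
P2 chooses q to make P1 indifferent between A and B
P1 chooses p to make P2 indifferent between X and Y
Mixed NE: P1 plays (A: 0.75, B: 0.25), P2 plays (X: 0.25, Y: 0.75)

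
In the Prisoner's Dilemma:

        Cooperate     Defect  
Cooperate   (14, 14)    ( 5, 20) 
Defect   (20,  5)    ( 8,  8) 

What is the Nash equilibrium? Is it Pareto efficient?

(Defect, Defect) is NE; not Pareto efficient

Work:
Defect dominates Cooperate for both players:
If P2 cooperates: Defect (20) > Cooperate (14)
If P2 defects: Defect (8) > Cooperate (5)
NE: (Defect, Defect) with payoff (8, 8)
But (Cooperate, Cooperate) = (14, 14) Pareto dominates (8, 8)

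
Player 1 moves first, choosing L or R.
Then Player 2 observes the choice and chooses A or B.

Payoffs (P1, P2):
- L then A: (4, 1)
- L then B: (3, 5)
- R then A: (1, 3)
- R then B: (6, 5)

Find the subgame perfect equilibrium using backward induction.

P1 plays R, P2 plays B after L and B after R; Payoff (6, 5)

Work:
Backward induction:
After L: P2 chooses B → P1 gets 3
After R: P2 chooses B → P1 gets 6
P1 chooses R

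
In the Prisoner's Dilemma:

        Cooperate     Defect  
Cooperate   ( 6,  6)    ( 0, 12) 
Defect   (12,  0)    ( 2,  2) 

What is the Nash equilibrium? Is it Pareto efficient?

(Defect, Defect) is NE; not Pareto efficient

Work:
Defect dominates Cooperate for both players:
If P2 cooperates: Defect (12) > Cooperate (6)
If P2 defects: Defect (2) > Cooperate (0)
NE: (Defect, Defect) with payoff (2, 2)
But (Cooperate, Cooperate) = (6, 6) Pareto dominates (2, 2)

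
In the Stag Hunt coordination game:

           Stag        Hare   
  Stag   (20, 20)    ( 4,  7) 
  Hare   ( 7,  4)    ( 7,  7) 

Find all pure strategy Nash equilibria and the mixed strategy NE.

Pure NE: (Stag, Stag) and (Hare, Hare); Mixed NE: p = 0.1875, q = 0.1875

Work:
Check pure NE:
(Stag, Stag): (20, 20) - no unilateral deviation beneficial
(Hare, Hare): (7, 7) - no unilateral deviation beneficial
Mixed NE: P1 plays Stag with p = 0.1875, P2 plays Stag with q = 0.1875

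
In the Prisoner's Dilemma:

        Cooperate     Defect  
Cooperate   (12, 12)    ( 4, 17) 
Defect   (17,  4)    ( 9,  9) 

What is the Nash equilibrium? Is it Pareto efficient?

(Defect, Defect) is NE; not Pareto efficient

Work:
Defect dominates Cooperate for both players:
If P2 cooperates: Defect (17) > Cooperate (12)
If P2 defects: Defect (9) > Cooperate (4)
NE: (Defect, Defect) with payoff (9, 9)
But (Cooperate, Cooperate) = (12, 12) Pareto dominates (9, 9)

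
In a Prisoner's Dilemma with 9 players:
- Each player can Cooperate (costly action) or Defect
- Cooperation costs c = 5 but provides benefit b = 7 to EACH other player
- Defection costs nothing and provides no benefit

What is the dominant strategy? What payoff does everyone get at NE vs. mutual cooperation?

Dominant: Defect; NE payoff = 0; Coop payoff = 51

Work:
Defect dominates (saves cost c = 5, benefit to others is external)
NE: All defect → everyone gets 0
If all cooperate: each receives (8)×7 - 5 = 51
Social dilemma: 51 > 0 but NE gives 0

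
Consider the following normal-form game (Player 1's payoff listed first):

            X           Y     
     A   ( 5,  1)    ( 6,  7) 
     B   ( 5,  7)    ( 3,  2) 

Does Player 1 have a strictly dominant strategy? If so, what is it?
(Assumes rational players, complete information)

No strictly dominant strategy exists for Player 1

Work:
A strategy strictly dominates another if it gives a strictly higher payoff against every opponent action. Compare each pair of P1's strategies column-by-column:
  A vs B: [5 vs 5, 6 vs 3] → A does not strictly dominate B (column X: 5 ≤ 5)
  B vs A: [5 vs 5, 3 vs 6] → B does not strictly dominate A (column X: 5 ≤ 5)
No single strategy strictly dominates all others → no strictly dominant strategy.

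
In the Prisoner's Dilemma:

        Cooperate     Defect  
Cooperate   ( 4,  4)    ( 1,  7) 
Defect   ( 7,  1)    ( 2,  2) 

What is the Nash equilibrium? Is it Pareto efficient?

(Defect, Defect) is NE; not Pareto efficient

Work:
Defect dominates Cooperate for both players:
If P2 cooperates: Defect (7) > Cooperate (4)
If P2 defects: Defect (2) > Cooperate (1)
NE: (Defect, Defect) with payoff (2, 2)
But (Cooperate, Cooperate) = (4, 4) Pareto dominates (2, 2)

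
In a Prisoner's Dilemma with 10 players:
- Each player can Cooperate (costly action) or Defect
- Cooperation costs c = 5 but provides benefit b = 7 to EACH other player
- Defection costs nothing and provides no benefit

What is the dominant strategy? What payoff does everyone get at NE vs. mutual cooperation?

Dominant: Defect; NE payoff = 0; Coop payoff = 58

Work:
Defect dominates (saves cost c = 5, benefit to others is external)
NE: All defect → everyone gets 0
If all cooperate: each receives (9)×7 - 5 = 58
Social dilemma: 58 > 0 but NE gives 0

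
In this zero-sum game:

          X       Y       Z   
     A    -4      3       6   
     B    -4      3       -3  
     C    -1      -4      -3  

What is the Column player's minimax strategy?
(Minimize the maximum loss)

Column should play X, value = -1

Work:
Column player minimizes Row's maximum payoff:
Column X: max payoff to Row = -1
Column Y: max payoff to Row = 3
Column Z: max payoff to Row = 6
Minimum is -1, achieved by column X.
Minimax strategy: X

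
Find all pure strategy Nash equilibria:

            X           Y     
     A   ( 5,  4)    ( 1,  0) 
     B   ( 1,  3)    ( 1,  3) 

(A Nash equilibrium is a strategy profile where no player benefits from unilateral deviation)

Nash equilibrium: (A, X), (B, Y)

Work:
Best responses:
  P1 vs X: payoffs [5, 1] → best response A (payoff 5)
  P1 vs Y: payoffs [1, 1] → best response A/B (payoff 1)
  P2 vs A: payoffs [4, 0] → best response X (payoff 4)
  P2 vs B: payoffs [3, 3] → best response X/Y (payoff 3)
Mutual best responses: (A,X), (B,Y) → Nash equilibria.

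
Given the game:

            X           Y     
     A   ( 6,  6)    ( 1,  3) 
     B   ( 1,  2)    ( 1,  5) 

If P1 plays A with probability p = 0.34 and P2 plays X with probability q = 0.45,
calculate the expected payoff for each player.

E[P1] = 1.765, E[P2] = 3.888

Work:
E[P1] = p·q·π₁(A,X) + p·(1-q)·π₁(A,Y) + (1-p)·q·π₁(B,X) + (1-p)·(1-q)·π₁(B,Y)
= 0.34·0.45·6 + 0.34·0.55·1 + 0.66·0.45·1 + 0.66·0.55·1
= 1.765

E[P2] = 3.888 (similar calculation)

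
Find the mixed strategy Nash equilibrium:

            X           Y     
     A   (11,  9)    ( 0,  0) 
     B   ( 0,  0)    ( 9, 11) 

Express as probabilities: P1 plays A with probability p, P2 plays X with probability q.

p = 0.55, q = 0.45

Work:
Find probabilities that make opponent indifferent:
P2 chooses q to make P1 indifferent between A and B
P1 chooses p to make P2 indifferent between X and Y
Mixed NE: P1 plays (A: 0.55, B: 0.45), P2 plays (X: 0.45, Y: 0.55)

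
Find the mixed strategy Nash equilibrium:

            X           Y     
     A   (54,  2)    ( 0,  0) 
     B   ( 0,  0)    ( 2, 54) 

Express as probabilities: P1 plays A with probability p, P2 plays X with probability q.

p = 0.9643, q = 0.0357

Work:
Find probabilities that make opponent indifferent:
P2 chooses q to make P1 indifferent between A and B
P1 chooses p to make P2 indifferent between X and Y
Mixed NE: P1 plays (A: 0.9643, B: 0.0357), P2 plays (X: 0.0357, Y: 0.9643)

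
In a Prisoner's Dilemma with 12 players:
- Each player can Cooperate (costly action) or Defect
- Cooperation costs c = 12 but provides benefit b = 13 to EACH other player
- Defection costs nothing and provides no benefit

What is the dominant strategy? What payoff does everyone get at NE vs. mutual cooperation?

Dominant: Defect; NE payoff = 0; Coop payoff = 131

Work:
Defect dominates (saves cost c = 12, benefit to others is external)
NE: All defect → everyone gets 0
If all cooperate: each receives (11)×13 - 12 = 131
Social dilemma: 131 > 0 but NE gives 0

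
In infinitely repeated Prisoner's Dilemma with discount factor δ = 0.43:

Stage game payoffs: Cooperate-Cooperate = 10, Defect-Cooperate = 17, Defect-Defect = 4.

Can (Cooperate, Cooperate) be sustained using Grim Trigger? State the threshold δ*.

δ* = 0.5385; since δ = 0.43 < 0.5385, cooperation cannot be sustained

Work:
For Grim Trigger:
Cooperate forever: 10/(1-δ)
Defect then punished: 17 + 4·δ/(1-δ)
Need: 10/(1-δ) ≥ 17 + 4·δ/(1-δ)
Solving: δ ≥ (T-R)/(T-P) = (17-10)/(17-4) = 0.5385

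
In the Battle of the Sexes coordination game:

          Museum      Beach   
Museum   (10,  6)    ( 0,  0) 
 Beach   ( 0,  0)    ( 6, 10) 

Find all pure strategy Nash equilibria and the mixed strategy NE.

Pure NE: (Museum, Museum) and (Beach, Beach); Mixed NE: p = 0.625, q = 0.375

Work:
Check pure NE:
(Museum, Museum): (10, 6) - no unilateral deviation beneficial
(Beach, Beach): (6, 10) - no unilateral deviation beneficial
Mixed NE: P1 plays Museum with p = 0.625, P2 plays Museum with q = 0.375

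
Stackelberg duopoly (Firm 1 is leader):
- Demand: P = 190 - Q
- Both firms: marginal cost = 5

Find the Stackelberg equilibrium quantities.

q₁* (leader) = 92.5, q₂* (follower) = 46.25

Work:
Follower's reaction: q₂ = (a - c - q₁)/2
Leader substitutes: π₁ = q₁·(a - q₁ - (a-c-q₁)/2 - c)
FOC: q₁* = (190 - 5)/2 = 92.50
Then: q₂* = (190 - 5 - 92.5)/2 = 46.25
Leader has first-mover advantage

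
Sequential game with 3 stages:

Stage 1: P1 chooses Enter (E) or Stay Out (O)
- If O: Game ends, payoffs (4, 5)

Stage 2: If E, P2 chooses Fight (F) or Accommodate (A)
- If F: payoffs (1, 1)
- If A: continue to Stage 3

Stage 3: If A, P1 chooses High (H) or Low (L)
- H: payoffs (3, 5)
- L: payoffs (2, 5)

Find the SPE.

SPE: (O, A, H); Outcome (4, 5)

Work:
Stage 3: P1 chooses H (3 vs 2)
Stage 2: P2: F->1, A->5 (anticipating H). Choose A
Stage 1: P1: O->4, E->3 (anticipating A, H). Choose O
SPE path: O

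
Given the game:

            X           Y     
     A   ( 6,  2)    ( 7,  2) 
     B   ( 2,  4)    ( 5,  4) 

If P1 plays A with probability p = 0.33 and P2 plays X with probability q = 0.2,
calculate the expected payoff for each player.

E[P1] = 5.192, E[P2] = 3.34

Work:
E[P1] = p·q·π₁(A,X) + p·(1-q)·π₁(A,Y) + (1-p)·q·π₁(B,X) + (1-p)·(1-q)·π₁(B,Y)
= 0.33·0.2·6 + 0.33·0.8·7 + 0.67·0.2·2 + 0.67·0.8·5
= 5.192

E[P2] = 3.34 (similar calculation)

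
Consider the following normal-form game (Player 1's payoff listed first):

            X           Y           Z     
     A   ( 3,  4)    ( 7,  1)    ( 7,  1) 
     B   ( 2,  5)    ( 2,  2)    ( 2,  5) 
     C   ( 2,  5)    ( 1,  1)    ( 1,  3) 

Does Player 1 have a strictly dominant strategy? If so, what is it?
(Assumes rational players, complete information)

Yes, Player 1's strictly dominant strategy is A

Work:
A strategy strictly dominates another if it gives a strictly higher payoff against every opponent action. Compare each pair of P1's strategies column-by-column:
  A vs B: [3 vs 2, 7 vs 2, 7 vs 2] → A strictly dominates B
  A vs C: [3 vs 2, 7 vs 1, 7 vs 1] → A strictly dominates C
  B vs A: [2 vs 3, 2 vs 7, 2 vs 7] → B does not strictly dominate A (column X: 2 ≤ 3)
  B vs C: [2 vs 2, 2 vs 1, 2 vs 1] → B does not strictly dominate C (column X: 2 ≤ 2)
  C vs A: [2 vs 3, 1 vs 7, 1 vs 7] → C does not strictly dominate A (column X: 2 ≤ 3)
  C vs B: [2 vs 2, 1 vs 2, 1 vs 2] → C does not strictly dominate B (column X: 2 ≤ 2)
A strictly dominates every other strategy → strictly dominant.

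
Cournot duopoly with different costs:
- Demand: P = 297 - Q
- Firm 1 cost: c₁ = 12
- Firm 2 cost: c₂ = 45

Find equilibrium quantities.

q₁* = 106.0, q₂* = 73.0

Work:
Reaction: q₁ = (297 - 12 - q₂)/2
Reaction: q₂ = (297 - 45 - q₁)/2
Solve simultaneously:
q₁* = (297 - 2×12 + 45)/3 = 106.0
q₂* = (297 - 2×45 + 12)/3 = 73.0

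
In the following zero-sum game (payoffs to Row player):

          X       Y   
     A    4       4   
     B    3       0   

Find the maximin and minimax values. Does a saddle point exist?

Maximin = 4, Minimax = 4, Saddle: True

Work:
Row minimums: [4, 0] → maximin = 4
Column maximums: [4, 4] → minimax = 4
Saddle point exists! Game value = 4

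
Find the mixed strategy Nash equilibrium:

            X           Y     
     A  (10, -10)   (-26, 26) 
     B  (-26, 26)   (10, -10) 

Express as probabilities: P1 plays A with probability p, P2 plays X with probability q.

p = 0.5, q = 0.5

Work:
Find probabilities that make opponent indifferent:
P2 chooses q to make P1 indifferent between A and B
P1 chooses p to make P2 indifferent between X and Y
Mixed NE: P1 plays (A: 0.5, B: 0.5), P2 plays (X: 0.5, Y: 0.5)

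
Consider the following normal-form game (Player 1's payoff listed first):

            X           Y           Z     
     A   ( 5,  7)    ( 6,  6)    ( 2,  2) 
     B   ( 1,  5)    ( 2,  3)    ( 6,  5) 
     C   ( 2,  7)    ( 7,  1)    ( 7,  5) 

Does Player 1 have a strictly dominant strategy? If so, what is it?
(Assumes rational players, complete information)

No strictly dominant strategy exists for Player 1

Work:
A strategy strictly dominates another if it gives a strictly higher payoff against every opponent action. Compare each pair of P1's strategies column-by-column:
  A vs B: [5 vs 1, 6 vs 2, 2 vs 6] → A does not strictly dominate B (column Z: 2 ≤ 6)
  A vs C: [5 vs 2, 6 vs 7, 2 vs 7] → A does not strictly dominate C (column Y: 6 ≤ 7)
  B vs A: [1 vs 5, 2 vs 6, 6 vs 2] → B does not strictly dominate A (column X: 1 ≤ 5)
  B vs C: [1 vs 2, 2 vs 7, 6 vs 7] → B does not strictly dominate C (column X: 1 ≤ 2)
  C vs A: [2 vs 5, 7 vs 6, 7 vs 2] → C does not strictly dominate A (column X: 2 ≤ 5)
  C vs B: [2 vs 1, 7 vs 2, 7 vs 6] → C strictly dominates B
No single strategy strictly dominates all others → no strictly dominant strategy.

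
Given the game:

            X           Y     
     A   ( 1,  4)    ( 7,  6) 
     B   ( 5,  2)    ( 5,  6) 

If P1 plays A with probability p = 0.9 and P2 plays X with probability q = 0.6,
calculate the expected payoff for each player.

E[P1] = 3.56, E[P2] = 4.68

Work:
E[P1] = p·q·π₁(A,X) + p·(1-q)·π₁(A,Y) + (1-p)·q·π₁(B,X) + (1-p)·(1-q)·π₁(B,Y)
= 0.9·0.6·1 + 0.9·0.4·7 + 0.1·0.6·5 + 0.1·0.4·5
= 3.56

E[P2] = 4.68 (similar calculation)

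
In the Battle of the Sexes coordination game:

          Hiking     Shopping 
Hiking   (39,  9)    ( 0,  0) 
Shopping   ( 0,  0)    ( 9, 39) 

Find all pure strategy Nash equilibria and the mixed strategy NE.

Pure NE: (Hiking, Hiking) and (Shopping, Shopping); Mixed NE: p = 0.8125, q = 0.1875

Work:
Check pure NE:
(Hiking, Hiking): (39, 9) - no unilateral deviation beneficial
(Shopping, Shopping): (9, 39) - no unilateral deviation beneficial
Mixed NE: P1 plays Hiking with p = 0.8125, P2 plays Hiking with q = 0.1875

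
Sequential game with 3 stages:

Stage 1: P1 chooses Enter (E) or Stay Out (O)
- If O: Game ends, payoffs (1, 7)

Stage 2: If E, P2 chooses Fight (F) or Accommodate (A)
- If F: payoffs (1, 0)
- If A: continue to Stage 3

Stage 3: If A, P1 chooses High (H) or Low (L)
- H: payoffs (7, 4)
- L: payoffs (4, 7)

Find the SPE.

SPE: (E, A, H); Outcome (7, 4)

Work:
Stage 3: P1 chooses H (7 vs 4)
Stage 2: P2: F->0, A->4 (anticipating H). Choose A
Stage 1: P1: O->1, E->7 (anticipating A, H). Choose E
SPE path: E -> A -> H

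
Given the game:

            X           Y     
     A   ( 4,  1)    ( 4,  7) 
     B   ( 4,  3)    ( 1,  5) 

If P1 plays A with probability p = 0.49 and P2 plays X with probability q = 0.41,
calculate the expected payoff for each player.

E[P1] = 3.0973, E[P2] = 4.3564

Work:
E[P1] = p·q·π₁(A,X) + p·(1-q)·π₁(A,Y) + (1-p)·q·π₁(B,X) + (1-p)·(1-q)·π₁(B,Y)
= 0.49·0.41·4 + 0.49·0.59·4 + 0.51·0.41·4 + 0.51·0.59·1
= 3.0973

E[P2] = 4.3564 (similar calculation)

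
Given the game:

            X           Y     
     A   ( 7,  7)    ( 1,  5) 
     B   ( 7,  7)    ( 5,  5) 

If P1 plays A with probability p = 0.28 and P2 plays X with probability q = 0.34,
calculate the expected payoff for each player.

E[P1] = 4.9408, E[P2] = 5.68

Work:
E[P1] = p·q·π₁(A,X) + p·(1-q)·π₁(A,Y) + (1-p)·q·π₁(B,X) + (1-p)·(1-q)·π₁(B,Y)
= 0.28·0.34·7 + 0.28·0.66·1 + 0.72·0.34·7 + 0.72·0.66·5
= 4.9408

E[P2] = 5.68 (similar calculation)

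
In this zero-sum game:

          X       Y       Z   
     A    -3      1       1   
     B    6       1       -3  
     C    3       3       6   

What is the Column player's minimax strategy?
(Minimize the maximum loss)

Column should play Y, value = 3

Work:
Column player minimizes Row's maximum payoff:
Column X: max payoff to Row = 6
Column Y: max payoff to Row = 3
Column Z: max payoff to Row = 6
Minimum is 3, achieved by column Y.
Minimax strategy: Y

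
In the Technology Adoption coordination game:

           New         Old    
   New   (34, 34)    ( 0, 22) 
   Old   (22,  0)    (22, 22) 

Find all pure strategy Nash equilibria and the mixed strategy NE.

Pure NE: (New, New) and (Old, Old); Mixed NE: p = 0.6471, q = 0.6471

Work:
Check pure NE:
(New, New): (34, 34) - no unilateral deviation beneficial
(Old, Old): (22, 22) - no unilateral deviation beneficial
Mixed NE: P1 plays New with p = 0.6471, P2 plays New with q = 0.6471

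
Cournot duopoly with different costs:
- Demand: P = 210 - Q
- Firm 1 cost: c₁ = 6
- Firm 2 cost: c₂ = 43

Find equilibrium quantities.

q₁* = 80.33, q₂* = 43.33

Work:
Reaction: q₁ = (210 - 6 - q₂)/2
Reaction: q₂ = (210 - 43 - q₁)/2
Solve simultaneously:
q₁* = (210 - 2×6 + 43)/3 = 80.33
q₂* = (210 - 2×43 + 6)/3 = 43.33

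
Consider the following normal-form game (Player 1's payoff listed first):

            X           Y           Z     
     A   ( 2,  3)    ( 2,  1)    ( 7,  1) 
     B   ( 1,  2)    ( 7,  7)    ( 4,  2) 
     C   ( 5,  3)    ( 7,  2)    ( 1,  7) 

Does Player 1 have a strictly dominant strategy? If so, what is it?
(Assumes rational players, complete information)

No strictly dominant strategy exists for Player 1

Work:
A strategy strictly dominates another if it gives a strictly higher payoff against every opponent action. Compare each pair of P1's strategies column-by-column:
  A vs B: [2 vs 1, 2 vs 7, 7 vs 4] → A does not strictly dominate B (column Y: 2 ≤ 7)
  A vs C: [2 vs 5, 2 vs 7, 7 vs 1] → A does not strictly dominate C (column X: 2 ≤ 5)
  B vs A: [1 vs 2, 7 vs 2, 4 vs 7] → B does not strictly dominate A (column X: 1 ≤ 2)
  B vs C: [1 vs 5, 7 vs 7, 4 vs 1] → B does not strictly dominate C (column X: 1 ≤ 5)
  C vs A: [5 vs 2, 7 vs 2, 1 vs 7] → C does not strictly dominate A (column Z: 1 ≤ 7)
  C vs B: [5 vs 1, 7 vs 7, 1 vs 4] → C does not strictly dominate B (column Y: 7 ≤ 7)
No single strategy strictly dominates all others → no strictly dominant strategy.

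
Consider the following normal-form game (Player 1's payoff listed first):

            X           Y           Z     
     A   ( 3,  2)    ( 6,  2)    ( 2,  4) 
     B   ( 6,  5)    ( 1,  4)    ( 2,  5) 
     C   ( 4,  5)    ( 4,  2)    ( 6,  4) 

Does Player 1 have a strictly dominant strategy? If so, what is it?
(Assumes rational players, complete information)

No strictly dominant strategy exists for Player 1

Work:
A strategy strictly dominates another if it gives a strictly higher payoff against every opponent action. Compare each pair of P1's strategies column-by-column:
  A vs B: [3 vs 6, 6 vs 1, 2 vs 2] → A does not strictly dominate B (column X: 3 ≤ 6)
  A vs C: [3 vs 4, 6 vs 4, 2 vs 6] → A does not strictly dominate C (column X: 3 ≤ 4)
  B vs A: [6 vs 3, 1 vs 6, 2 vs 2] → B does not strictly dominate A (column Y: 1 ≤ 6)
  B vs C: [6 vs 4, 1 vs 4, 2 vs 6] → B does not strictly dominate C (column Y: 1 ≤ 4)
  C vs A: [4 vs 3, 4 vs 6, 6 vs 2] → C does not strictly dominate A (column Y: 4 ≤ 6)
  C vs B: [4 vs 6, 4 vs 1, 6 vs 2] → C does not strictly dominate B (column X: 4 ≤ 6)
No single strategy strictly dominates all others → no strictly dominant strategy.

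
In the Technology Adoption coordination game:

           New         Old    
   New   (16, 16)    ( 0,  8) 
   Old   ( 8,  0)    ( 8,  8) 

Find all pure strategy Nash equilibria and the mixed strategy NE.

Pure NE: (New, New) and (Old, Old); Mixed NE: p = 0.5, q = 0.5

Work:
Check pure NE:
(New, New): (16, 16) - no unilateral deviation beneficial
(Old, Old): (8, 8) - no unilateral deviation beneficial
Mixed NE: P1 plays New with p = 0.5, P2 plays New with q = 0.5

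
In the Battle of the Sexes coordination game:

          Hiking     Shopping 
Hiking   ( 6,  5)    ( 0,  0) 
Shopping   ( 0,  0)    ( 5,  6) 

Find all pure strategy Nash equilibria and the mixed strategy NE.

Pure NE: (Hiking, Hiking) and (Shopping, Shopping); Mixed NE: p = 0.5455, q = 0.4545

Work:
Check pure NE:
(Hiking, Hiking): (6, 5) - no unilateral deviation beneficial
(Shopping, Shopping): (5, 6) - no unilateral deviation beneficial
Mixed NE: P1 plays Hiking with p = 0.5455, P2 plays Hiking with q = 0.4545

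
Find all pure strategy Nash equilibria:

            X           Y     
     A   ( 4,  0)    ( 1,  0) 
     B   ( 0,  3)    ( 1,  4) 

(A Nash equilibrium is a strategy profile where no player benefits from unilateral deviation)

Nash equilibrium: (A, X), (A, Y), (B, Y)

Work:
Best responses:
  P1 vs X: payoffs [4, 0] → best response A (payoff 4)
  P1 vs Y: payoffs [1, 1] → best response A/B (payoff 1)
  P2 vs A: payoffs [0, 0] → best response X/Y (payoff 0)
  P2 vs B: payoffs [3, 4] → best response Y (payoff 4)
Mutual best responses: (A,X), (A,Y), (B,Y) → Nash equilibria.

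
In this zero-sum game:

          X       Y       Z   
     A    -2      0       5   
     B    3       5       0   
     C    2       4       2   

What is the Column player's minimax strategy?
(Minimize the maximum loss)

Column should play X, value = 3

Work:
Column player minimizes Row's maximum payoff:
Column X: max payoff to Row = 3
Column Y: max payoff to Row = 5
Column Z: max payoff to Row = 5
Minimum is 3, achieved by column X.
Minimax strategy: X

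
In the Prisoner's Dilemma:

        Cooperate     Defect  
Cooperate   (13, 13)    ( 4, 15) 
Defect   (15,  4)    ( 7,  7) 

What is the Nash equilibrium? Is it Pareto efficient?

(Defect, Defect) is NE; not Pareto efficient

Work:
Defect dominates Cooperate for both players:
If P2 cooperates: Defect (15) > Cooperate (13)
If P2 defects: Defect (7) > Cooperate (4)
NE: (Defect, Defect) with payoff (7, 7)
But (Cooperate, Cooperate) = (13, 13) Pareto dominates (7, 7)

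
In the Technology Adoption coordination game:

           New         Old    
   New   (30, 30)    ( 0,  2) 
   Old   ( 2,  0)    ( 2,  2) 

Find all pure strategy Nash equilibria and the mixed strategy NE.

Pure NE: (New, New) and (Old, Old); Mixed NE: p = 0.0667, q = 0.0667

Work:
Check pure NE:
(New, New): (30, 30) - no unilateral deviation beneficial
(Old, Old): (2, 2) - no unilateral deviation beneficial
Mixed NE: P1 plays New with p = 0.0667, P2 plays New with q = 0.0667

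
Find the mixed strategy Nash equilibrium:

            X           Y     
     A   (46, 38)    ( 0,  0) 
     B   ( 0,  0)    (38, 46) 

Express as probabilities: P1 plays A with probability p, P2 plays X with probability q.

p = 0.5476, q = 0.4524

Work:
Find probabilities that make opponent indifferent:
P2 chooses q to make P1 indifferent between A and B
P1 chooses p to make P2 indifferent between X and Y
Mixed NE: P1 plays (A: 0.5476, B: 0.4524), P2 plays (X: 0.4524, Y: 0.5476)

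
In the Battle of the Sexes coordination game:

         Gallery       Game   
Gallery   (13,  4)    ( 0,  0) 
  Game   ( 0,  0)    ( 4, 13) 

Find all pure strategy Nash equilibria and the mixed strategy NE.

Pure NE: (Gallery, Gallery) and (Game, Game); Mixed NE: p = 0.7647, q = 0.2353

Work:
Check pure NE:
(Gallery, Gallery): (13, 4) - no unilateral deviation beneficial
(Game, Game): (4, 13) - no unilateral deviation beneficial
Mixed NE: P1 plays Gallery with p = 0.7647, P2 plays Gallery with q = 0.2353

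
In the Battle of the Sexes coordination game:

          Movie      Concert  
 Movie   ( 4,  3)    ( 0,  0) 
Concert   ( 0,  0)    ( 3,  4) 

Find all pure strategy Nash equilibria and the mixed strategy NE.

Pure NE: (Movie, Movie) and (Concert, Concert); Mixed NE: p = 0.5714, q = 0.4286

Work:
Check pure NE:
(Movie, Movie): (4, 3) - no unilateral deviation beneficial
(Concert, Concert): (3, 4) - no unilateral deviation beneficial
Mixed NE: P1 plays Movie with p = 0.5714, P2 plays Movie with q = 0.4286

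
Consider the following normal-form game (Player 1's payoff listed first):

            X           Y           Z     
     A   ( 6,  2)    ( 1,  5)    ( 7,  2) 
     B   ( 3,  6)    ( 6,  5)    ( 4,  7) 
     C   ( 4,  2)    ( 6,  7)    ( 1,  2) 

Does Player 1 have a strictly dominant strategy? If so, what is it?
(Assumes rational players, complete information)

No strictly dominant strategy exists for Player 1

Work:
A strategy strictly dominates another if it gives a strictly higher payoff against every opponent action. Compare each pair of P1's strategies column-by-column:
  A vs B: [6 vs 3, 1 vs 6, 7 vs 4] → A does not strictly dominate B (column Y: 1 ≤ 6)
  A vs C: [6 vs 4, 1 vs 6, 7 vs 1] → A does not strictly dominate C (column Y: 1 ≤ 6)
  B vs A: [3 vs 6, 6 vs 1, 4 vs 7] → B does not strictly dominate A (column X: 3 ≤ 6)
  B vs C: [3 vs 4, 6 vs 6, 4 vs 1] → B does not strictly dominate C (column X: 3 ≤ 4)
  C vs A: [4 vs 6, 6 vs 1, 1 vs 7] → C does not strictly dominate A (column X: 4 ≤ 6)
  C vs B: [4 vs 3, 6 vs 6, 1 vs 4] → C does not strictly dominate B (column Y: 6 ≤ 6)
No single strategy strictly dominates all others → no strictly dominant strategy.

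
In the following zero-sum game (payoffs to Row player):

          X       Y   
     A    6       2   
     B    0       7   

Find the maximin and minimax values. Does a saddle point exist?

Maximin = 2, Minimax = 6, Saddle: False

Work:
Row minimums: [2, 0] → maximin = 2
Column maximums: [6, 7] → minimax = 6
No saddle point (maximin ≠ minimax). Mixed strategy needed.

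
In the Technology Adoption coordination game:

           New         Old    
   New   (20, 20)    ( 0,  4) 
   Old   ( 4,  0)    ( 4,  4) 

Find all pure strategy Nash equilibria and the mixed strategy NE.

Pure NE: (New, New) and (Old, Old); Mixed NE: p = 0.2, q = 0.2

Work:
Check pure NE:
(New, New): (20, 20) - no unilateral deviation beneficial
(Old, Old): (4, 4) - no unilateral deviation beneficial
Mixed NE: P1 plays New with p = 0.2, P2 plays New with q = 0.2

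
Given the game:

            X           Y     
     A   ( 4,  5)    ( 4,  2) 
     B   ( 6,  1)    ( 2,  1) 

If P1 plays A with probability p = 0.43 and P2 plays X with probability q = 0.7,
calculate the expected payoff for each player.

E[P1] = 4.456, E[P2] = 2.333

Work:
E[P1] = p·q·π₁(A,X) + p·(1-q)·π₁(A,Y) + (1-p)·q·π₁(B,X) + (1-p)·(1-q)·π₁(B,Y)
= 0.43·0.7·4 + 0.43·0.3·4 + 0.57·0.7·6 + 0.57·0.3·2
= 4.456

E[P2] = 2.333 (similar calculation)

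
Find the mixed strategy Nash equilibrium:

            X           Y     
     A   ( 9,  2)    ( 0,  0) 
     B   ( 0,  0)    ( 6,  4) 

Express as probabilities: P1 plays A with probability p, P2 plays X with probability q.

p = 0.6667, q = 0.4

Work:
Find probabilities that make opponent indifferent:
P2 chooses q to make P1 indifferent between A and B
P1 chooses p to make P2 indifferent between X and Y
Mixed NE: P1 plays (A: 0.6667, B: 0.3333), P2 plays (X: 0.4, Y: 0.6)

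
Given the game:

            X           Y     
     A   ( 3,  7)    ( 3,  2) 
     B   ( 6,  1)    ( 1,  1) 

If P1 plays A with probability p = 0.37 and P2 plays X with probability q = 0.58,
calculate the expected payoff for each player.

E[P1] = 3.567, E[P2] = 2.443

Work:
E[P1] = p·q·π₁(A,X) + p·(1-q)·π₁(A,Y) + (1-p)·q·π₁(B,X) + (1-p)·(1-q)·π₁(B,Y)
= 0.37·0.58·3 + 0.37·0.42·3 + 0.63·0.58·6 + 0.63·0.42·1
= 3.567

E[P2] = 2.443 (similar calculation)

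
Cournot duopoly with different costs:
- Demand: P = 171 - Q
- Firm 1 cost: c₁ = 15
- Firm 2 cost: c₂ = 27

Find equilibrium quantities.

q₁* = 56.0, q₂* = 44.0

Work:
Reaction: q₁ = (171 - 15 - q₂)/2
Reaction: q₂ = (171 - 27 - q₁)/2
Solve simultaneously:
q₁* = (171 - 2×15 + 27)/3 = 56.0
q₂* = (171 - 2×27 + 15)/3 = 44.0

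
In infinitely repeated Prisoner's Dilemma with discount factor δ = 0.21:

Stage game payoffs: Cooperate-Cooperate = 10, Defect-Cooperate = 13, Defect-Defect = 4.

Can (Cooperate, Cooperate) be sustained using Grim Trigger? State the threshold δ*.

δ* = 0.3333; since δ = 0.21 < 0.3333, cooperation cannot be sustained

Work:
For Grim Trigger:
Cooperate forever: 10/(1-δ)
Defect then punished: 13 + 4·δ/(1-δ)
Need: 10/(1-δ) ≥ 13 + 4·δ/(1-δ)
Solving: δ ≥ (T-R)/(T-P) = (13-10)/(13-4) = 0.3333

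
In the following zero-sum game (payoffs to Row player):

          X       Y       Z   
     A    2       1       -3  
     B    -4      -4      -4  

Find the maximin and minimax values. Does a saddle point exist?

Maximin = -3, Minimax = -3, Saddle: True

Work:
Row minimums: [-3, -4] → maximin = -3
Column maximums: [2, 1, -3] → minimax = -3
Saddle point exists! Game value = -3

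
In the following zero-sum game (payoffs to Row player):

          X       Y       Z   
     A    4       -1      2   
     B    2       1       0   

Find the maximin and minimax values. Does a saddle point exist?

Maximin = 0, Minimax = 1, Saddle: False

Work:
Row minimums: [-1, 0] → maximin = 0
Column maximums: [4, 1, 2] → minimax = 1
No saddle point (maximin ≠ minimax). Mixed strategy needed.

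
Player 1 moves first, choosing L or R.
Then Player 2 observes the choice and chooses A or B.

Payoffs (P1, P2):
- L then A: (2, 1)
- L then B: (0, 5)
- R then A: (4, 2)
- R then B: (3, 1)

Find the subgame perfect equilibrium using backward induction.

P1 plays R, P2 plays B after L and A after R; Payoff (4, 2)

Work:
Backward induction:
After L: P2 chooses B → P1 gets 0
After R: P2 chooses A → P1 gets 4
P1 chooses R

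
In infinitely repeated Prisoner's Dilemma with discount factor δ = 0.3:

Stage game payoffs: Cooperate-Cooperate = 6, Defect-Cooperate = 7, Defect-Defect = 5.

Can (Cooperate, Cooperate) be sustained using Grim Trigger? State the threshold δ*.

δ* = 0.5; since δ = 0.3 < 0.5, cooperation cannot be sustained

Work:
For Grim Trigger:
Cooperate forever: 6/(1-δ)
Defect then punished: 7 + 5·δ/(1-δ)
Need: 6/(1-δ) ≥ 7 + 5·δ/(1-δ)
Solving: δ ≥ (T-R)/(T-P) = (7-6)/(7-5) = 0.5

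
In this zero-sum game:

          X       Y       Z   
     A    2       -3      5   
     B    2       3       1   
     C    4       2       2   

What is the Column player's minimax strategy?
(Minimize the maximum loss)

Column should play Y, value = 3

Work:
Column player minimizes Row's maximum payoff:
Column X: max payoff to Row = 4
Column Y: max payoff to Row = 3
Column Z: max payoff to Row = 5
Minimum is 3, achieved by column Y.
Minimax strategy: Y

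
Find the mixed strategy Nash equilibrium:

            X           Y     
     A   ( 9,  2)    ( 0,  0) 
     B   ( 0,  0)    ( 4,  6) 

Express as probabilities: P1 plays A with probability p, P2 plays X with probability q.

p = 0.75, q = 0.3077

Work:
Find probabilities that make opponent indifferent:
P2 chooses q to make P1 indifferent between A and B
P1 chooses p to make P2 indifferent between X and Y
Mixed NE: P1 plays (A: 0.75, B: 0.25), P2 plays (X: 0.3077, Y: 0.6923)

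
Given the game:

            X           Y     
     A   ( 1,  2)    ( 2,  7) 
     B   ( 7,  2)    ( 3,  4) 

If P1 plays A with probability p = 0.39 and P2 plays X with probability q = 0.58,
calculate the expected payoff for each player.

E[P1] = 3.799, E[P2] = 3.3314

Work:
E[P1] = p·q·π₁(A,X) + p·(1-q)·π₁(A,Y) + (1-p)·q·π₁(B,X) + (1-p)·(1-q)·π₁(B,Y)
= 0.39·0.58·1 + 0.39·0.42·2 + 0.61·0.58·7 + 0.61·0.42·3
= 3.799

E[P2] = 3.3314 (similar calculation)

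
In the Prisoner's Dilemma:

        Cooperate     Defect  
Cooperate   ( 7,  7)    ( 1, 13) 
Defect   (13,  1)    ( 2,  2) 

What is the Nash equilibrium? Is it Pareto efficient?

(Defect, Defect) is NE; not Pareto efficient

Work:
Defect dominates Cooperate for both players:
If P2 cooperates: Defect (13) > Cooperate (7)
If P2 defects: Defect (2) > Cooperate (1)
NE: (Defect, Defect) with payoff (2, 2)
But (Cooperate, Cooperate) = (7, 7) Pareto dominates (2, 2)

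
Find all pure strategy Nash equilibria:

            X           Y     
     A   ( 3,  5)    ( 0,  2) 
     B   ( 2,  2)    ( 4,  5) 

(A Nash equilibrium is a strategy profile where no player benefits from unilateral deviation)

Nash equilibrium: (A, X), (B, Y)

Work:
Best responses:
  P1 vs X: payoffs [3, 2] → best response A (payoff 3)
  P1 vs Y: payoffs [0, 4] → best response B (payoff 4)
  P2 vs A: payoffs [5, 2] → best response X (payoff 5)
  P2 vs B: payoffs [2, 5] → best response Y (payoff 5)
Mutual best responses: (A,X), (B,Y) → Nash equilibria.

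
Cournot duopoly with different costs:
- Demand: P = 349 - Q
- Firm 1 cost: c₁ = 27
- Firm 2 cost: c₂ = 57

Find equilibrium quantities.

q₁* = 117.33, q₂* = 87.33

Work:
Reaction: q₁ = (349 - 27 - q₂)/2
Reaction: q₂ = (349 - 57 - q₁)/2
Solve simultaneously:
q₁* = (349 - 2×27 + 57)/3 = 117.33
q₂* = (349 - 2×57 + 27)/3 = 87.33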